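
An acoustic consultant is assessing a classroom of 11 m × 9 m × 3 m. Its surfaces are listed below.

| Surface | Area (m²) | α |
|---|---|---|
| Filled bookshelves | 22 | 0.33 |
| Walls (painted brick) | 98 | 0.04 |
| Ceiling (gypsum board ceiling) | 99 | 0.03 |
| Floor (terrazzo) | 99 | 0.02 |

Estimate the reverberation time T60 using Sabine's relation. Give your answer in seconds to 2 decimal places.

Equivalent absorption area: A = 22·0.33 + 98·0.04 + 99·0.03 + 99·0.02 = 16.130 m².
Room volume: 297 m³.
Sabine: RT60 = 0.161 × 297 / 16.130 = 2.96 s.

2.96 s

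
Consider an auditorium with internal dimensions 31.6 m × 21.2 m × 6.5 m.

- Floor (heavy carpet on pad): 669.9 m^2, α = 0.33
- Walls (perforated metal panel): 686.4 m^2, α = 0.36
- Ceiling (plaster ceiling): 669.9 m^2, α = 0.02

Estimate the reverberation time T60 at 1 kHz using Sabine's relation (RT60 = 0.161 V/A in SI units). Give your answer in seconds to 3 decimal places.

A = Σ Sᵢαᵢ = 669.9*0.33 + 686.4*0.36 + 669.9*0.02 = 481.569 sabins.
Volume V = 31.6 × 21.2 × 6.5 = 4354.48 m³.
Sabine: RT60 = 0.161 × 4354.48 / 481.569 = 1.456 s.

1.456 seconds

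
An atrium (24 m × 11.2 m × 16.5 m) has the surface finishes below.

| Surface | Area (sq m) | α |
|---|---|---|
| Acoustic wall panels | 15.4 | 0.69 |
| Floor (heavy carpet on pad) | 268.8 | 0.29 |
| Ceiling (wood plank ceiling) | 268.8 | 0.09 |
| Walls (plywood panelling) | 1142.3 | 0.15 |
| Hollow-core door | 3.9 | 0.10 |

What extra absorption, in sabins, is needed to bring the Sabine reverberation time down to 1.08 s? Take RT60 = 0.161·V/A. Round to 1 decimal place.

376.7 sabins

Summing Sᵢαᵢ: 10.626 + 77.952 + 24.192 + 171.345 + 0.390 → A₁ = 284.505 sabins.
Target A₂ = 0.161·4435.2/1.08 = 661.173 sabins (V = 4435.2 m³).
ΔA = A₂ − A₁ = 661.173 − 284.505 = 376.7 sabins.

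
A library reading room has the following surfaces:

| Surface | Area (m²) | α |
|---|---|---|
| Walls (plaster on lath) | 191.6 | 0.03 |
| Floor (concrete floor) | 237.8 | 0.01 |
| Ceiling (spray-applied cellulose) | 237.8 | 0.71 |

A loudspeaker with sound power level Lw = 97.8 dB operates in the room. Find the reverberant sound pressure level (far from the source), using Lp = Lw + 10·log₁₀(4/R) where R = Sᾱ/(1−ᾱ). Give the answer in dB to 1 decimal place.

80.0 dB

Σ(Sᵢαᵢ) = 191.6·0.03 + 237.8·0.01 + 237.8·0.71 = 176.964; total area S = 667.2 m².
ᾱ = 0.2652, so room constant R = A/(1−ᾱ) = 240.833 m².
Lp = 97.8 + 10·log₁₀(4/240.833) = 97.8 + (-17.80) = 80.0 dB.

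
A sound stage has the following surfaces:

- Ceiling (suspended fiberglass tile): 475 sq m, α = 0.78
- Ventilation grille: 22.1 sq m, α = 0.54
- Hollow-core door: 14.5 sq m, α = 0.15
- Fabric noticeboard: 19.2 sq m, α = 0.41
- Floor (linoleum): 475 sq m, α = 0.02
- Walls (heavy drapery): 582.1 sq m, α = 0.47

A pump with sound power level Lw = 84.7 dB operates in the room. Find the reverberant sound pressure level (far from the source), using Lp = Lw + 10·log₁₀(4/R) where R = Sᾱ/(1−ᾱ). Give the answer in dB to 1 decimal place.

Σ(Sᵢαᵢ) = 475×0.78 + 22.1×0.54 + 14.5×0.15 + 19.2×0.41 + 475×0.02 + 582.1×0.47 = 675.568; total area S = 1587.9 sq m.
ᾱ = 0.4254, so room constant R = A/(1−ᾱ) = 1175.719 sq m.
Lp = Lw + 10 log₁₀(4/R) = 84.7 -24.68 = 60.0 dB.

60.0 dB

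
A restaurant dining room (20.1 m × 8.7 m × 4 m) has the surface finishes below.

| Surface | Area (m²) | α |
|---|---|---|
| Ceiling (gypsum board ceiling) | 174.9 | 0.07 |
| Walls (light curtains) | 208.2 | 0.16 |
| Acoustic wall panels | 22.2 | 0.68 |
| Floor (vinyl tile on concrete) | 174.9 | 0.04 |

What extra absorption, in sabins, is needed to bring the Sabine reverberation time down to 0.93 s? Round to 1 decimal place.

53.4 sabins

A₁ = Σ Sᵢαᵢ = 174.9*0.07 + 208.2*0.16 + 22.2*0.68 + 174.9*0.04 = 67.647 sabins.
Target A₂ = 0.161·699.48/0.93 = 121.093 sabins (V = 699.48 m³).
Additional absorption ΔA = 121.093 − 67.647 = 53.4 sabins.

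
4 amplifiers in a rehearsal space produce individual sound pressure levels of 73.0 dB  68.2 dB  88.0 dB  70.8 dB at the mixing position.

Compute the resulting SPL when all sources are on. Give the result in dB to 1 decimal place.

Sum in the linear (power) domain: Σ 10^(Lᵢ/10) = 10^(73.0/10) + 10^(68.2/10) + 10^(88.0/10) + 10^(70.8/10) = 6.695e+08.
L_total = 10·log₁₀(6.695e+08) = 88.3 dB.

88.3 dB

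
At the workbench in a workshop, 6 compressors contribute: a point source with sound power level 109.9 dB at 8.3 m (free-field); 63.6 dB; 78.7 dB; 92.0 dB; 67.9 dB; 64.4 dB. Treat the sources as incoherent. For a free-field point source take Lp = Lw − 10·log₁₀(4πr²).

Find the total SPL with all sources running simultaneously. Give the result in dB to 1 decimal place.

92.5 dB

Source at 8.3 m: Lp = 109.9 − 10·log₁₀(4π·8.3²) = 109.9 − 10·log₁₀(865.697) = 80.5 dB.
Σ 10^(Lᵢ/10) = 1.782e+09.
L_total = 10·log₁₀(1.782e+09) = 92.5 dB.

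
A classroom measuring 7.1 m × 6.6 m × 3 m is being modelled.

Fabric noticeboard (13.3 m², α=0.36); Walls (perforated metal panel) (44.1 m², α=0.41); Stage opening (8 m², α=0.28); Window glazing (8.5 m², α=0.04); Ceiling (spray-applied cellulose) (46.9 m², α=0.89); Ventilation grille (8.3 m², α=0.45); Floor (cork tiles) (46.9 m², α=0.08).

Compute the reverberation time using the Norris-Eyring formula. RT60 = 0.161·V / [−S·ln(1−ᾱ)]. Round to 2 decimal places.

Total surface area S = 13.3 + 44.1 + 8 + 8.5 + 46.9 + 8.3 + 46.9 = 176.0 m².
Absorption A = 13.3×0.36 + 44.1×0.41 + 8×0.28 + 8.5×0.04 + 46.9×0.89 + 8.3×0.45 + 46.9×0.08 = 74.677 sabins.
ᾱ = 74.677 / 176.0 = 0.4243.
−S·ln(1−ᾱ) = −176.0 × ln(1 − 0.4243) = 97.182.
V = 7.1 × 6.6 × 3 = 140.58 m³.
T = 0.161·V/[−S·ln(1−ᾱ)] = 0.161·140.58/97.182 = 0.23 s.

0.23 sec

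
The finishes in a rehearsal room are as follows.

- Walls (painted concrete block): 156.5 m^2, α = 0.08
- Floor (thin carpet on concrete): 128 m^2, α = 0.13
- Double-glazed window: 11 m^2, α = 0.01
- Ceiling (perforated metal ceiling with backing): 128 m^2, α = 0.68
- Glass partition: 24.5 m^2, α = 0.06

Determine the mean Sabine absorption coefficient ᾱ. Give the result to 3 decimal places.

0.263

S = Σ Sᵢ = 156.5 + 128 + 11 + 128 + 24.5 = 448.0 m^2.
Weighted sum Σ Sα = 117.780.
ᾱ = 117.780 / 448.0 = 0.263.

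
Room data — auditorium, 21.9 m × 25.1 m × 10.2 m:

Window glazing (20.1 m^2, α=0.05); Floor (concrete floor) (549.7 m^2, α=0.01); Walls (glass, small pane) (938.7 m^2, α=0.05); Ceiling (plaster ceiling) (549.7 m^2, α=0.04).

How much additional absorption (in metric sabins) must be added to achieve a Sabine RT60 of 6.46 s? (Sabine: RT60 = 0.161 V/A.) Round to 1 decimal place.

Total absorption A₁ = 20.1×0.05 + 549.7×0.01 + 938.7×0.05 + 549.7×0.04
  = 1.005 + 5.497 + 46.935 + 21.988 = 75.425 m^2 sabins.
V = 5606.838 m³. Required absorption A₂ = 0.161 × 5606.838 / 6.46 = 139.737 sabins.
Shortfall: 139.737 − 75.425 = 64.3 sabins.

64.3 sabins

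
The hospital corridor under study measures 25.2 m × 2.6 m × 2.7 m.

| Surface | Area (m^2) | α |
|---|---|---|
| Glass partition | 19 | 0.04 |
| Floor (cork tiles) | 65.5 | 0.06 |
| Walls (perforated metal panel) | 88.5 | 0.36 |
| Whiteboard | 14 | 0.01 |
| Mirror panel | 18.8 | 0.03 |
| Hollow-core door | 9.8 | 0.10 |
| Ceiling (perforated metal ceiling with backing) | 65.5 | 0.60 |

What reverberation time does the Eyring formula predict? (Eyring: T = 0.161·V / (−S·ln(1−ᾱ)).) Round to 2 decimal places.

Total surface area S = 19 + 65.5 + 88.5 + 14 + 18.8 + 9.8 + 65.5 = 281.1 m^2.
Σ(Sᵢαᵢ) = 19×0.04 + 65.5×0.06 + 88.5×0.36 + 14×0.01 + 18.8×0.03 + 9.8×0.10 + 65.5×0.60 = 77.534.
Mean coefficient ᾱ = A/S = 0.2758.
−S·ln(1−ᾱ) = −281.1 × ln(1 − 0.2758) = 90.708.
V = 25.2 × 2.6 × 2.7 = 176.904 m³.
T = 0.161·V/[−S·ln(1−ᾱ)] = 0.161·176.904/90.708 = 0.31 s.

0.31 sec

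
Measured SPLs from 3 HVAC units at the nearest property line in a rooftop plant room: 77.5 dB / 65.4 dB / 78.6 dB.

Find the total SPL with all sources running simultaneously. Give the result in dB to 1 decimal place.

81.2 dB

Converting to relative power and adding: 10^(77.5/10) + 10^(65.4/10) + 10^(78.6/10) = 1.321e+08.
Back to dB: 10·log₁₀ Σ = 81.2 dB.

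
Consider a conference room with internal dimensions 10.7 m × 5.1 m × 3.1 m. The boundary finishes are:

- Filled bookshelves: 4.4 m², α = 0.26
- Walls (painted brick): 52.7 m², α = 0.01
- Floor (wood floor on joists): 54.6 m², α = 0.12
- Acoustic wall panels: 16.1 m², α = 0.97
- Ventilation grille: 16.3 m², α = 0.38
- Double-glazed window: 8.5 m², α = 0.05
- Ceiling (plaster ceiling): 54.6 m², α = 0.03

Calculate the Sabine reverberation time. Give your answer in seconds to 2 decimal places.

0.85 s

Equivalent absorption area: A = 4.4×0.26 + 52.7×0.01 + 54.6×0.12 + 16.1×0.97 + 16.3×0.38 + 8.5×0.05 + 54.6×0.03 = 32.097 m².
Room volume: 169.167 m³.
T = 0.161 V/A = 0.161·169.167/32.097 = 0.85 s.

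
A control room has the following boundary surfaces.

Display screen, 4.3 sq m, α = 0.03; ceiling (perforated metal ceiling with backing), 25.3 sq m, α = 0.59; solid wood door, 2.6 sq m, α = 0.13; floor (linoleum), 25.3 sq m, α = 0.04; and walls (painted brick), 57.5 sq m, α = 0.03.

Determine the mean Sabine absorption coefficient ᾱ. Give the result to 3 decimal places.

Total surface area S = 115.0 sq m.
A = 4.3*0.03 + 25.3*0.59 + 2.6*0.13 + 25.3*0.04 + 57.5*0.03 = 18.131 sabins.
ᾱ = 18.131 / 115.0 = 0.158.

0.158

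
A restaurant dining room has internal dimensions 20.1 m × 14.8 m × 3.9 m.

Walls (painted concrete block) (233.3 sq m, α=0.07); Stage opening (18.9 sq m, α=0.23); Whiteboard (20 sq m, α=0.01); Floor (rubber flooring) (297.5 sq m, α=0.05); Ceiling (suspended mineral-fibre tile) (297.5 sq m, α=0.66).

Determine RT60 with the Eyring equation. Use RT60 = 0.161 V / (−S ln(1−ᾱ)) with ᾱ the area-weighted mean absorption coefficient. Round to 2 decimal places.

0.69 s

Total surface area S = 233.3 + 18.9 + 20 + 297.5 + 297.5 = 867.2 sq m.
Σ(Sᵢαᵢ) = 233.3×0.07 + 18.9×0.23 + 20×0.01 + 297.5×0.05 + 297.5×0.66 = 232.103.
Mean coefficient ᾱ = A/S = 0.2676.
Eyring denominator: −S ln(1−ᾱ) = 270.071.
V = 20.1 × 14.8 × 3.9 = 1160.172 m³.
RT60 = 0.161 × 1160.172 / 270.071 = 0.69 s.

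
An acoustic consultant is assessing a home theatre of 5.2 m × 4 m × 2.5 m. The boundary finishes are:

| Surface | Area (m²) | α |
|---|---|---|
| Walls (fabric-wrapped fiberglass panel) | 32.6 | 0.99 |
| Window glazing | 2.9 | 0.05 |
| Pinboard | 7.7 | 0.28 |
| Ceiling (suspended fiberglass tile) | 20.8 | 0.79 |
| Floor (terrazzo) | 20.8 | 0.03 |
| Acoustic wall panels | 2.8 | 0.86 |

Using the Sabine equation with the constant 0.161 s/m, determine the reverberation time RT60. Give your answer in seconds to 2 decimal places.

Equivalent absorption area: A = 32.6*0.99 + 2.9*0.05 + 7.7*0.28 + 20.8*0.79 + 20.8*0.03 + 2.8*0.86 = 54.039 m².
V = 5.2·4·2.5 = 52 m³.
Sabine: RT60 = 0.161 × 52 / 54.039 = 0.15 s.

0.15 seconds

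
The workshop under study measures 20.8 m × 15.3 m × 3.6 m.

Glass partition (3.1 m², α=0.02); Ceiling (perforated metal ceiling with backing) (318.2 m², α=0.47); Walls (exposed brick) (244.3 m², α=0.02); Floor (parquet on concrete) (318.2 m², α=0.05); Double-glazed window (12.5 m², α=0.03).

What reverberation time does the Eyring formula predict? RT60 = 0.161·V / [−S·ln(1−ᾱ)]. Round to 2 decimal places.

Total surface area S = 3.1 + 318.2 + 244.3 + 318.2 + 12.5 = 896.3 m².
Σ(Sᵢαᵢ) = 3.1·0.02 + 318.2·0.47 + 244.3·0.02 + 318.2·0.05 + 12.5·0.03 = 170.787.
ᾱ = 170.787 / 896.3 = 0.1905.
Eyring denominator: −S ln(1−ᾱ) = 189.423.
V = 20.8 × 15.3 × 3.6 = 1145.664 m³.
RT60 = 0.161 × 1145.664 / 189.423 = 0.97 s.

0.97 s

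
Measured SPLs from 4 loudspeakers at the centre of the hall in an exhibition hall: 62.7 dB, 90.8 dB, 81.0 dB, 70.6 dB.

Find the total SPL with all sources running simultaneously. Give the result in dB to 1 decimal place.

Sum in the linear (power) domain: Σ 10^(Lᵢ/10) = 10^(62.7/10) + 10^(90.8/10) + 10^(81.0/10) + 10^(70.6/10) = 1.342e+09.
L_total = 10·log₁₀(1.342e+09) = 91.3 dB.

91.3 dB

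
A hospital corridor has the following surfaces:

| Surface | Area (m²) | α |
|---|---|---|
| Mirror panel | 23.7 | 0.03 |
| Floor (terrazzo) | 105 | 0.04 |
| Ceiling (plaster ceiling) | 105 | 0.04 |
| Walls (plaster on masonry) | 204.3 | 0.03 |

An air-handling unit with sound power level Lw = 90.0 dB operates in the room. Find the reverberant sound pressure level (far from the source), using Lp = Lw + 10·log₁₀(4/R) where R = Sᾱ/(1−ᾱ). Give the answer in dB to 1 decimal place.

Σ(Sᵢαᵢ) = 23.7×0.03 + 105×0.04 + 105×0.04 + 204.3×0.03 = 15.240; total area S = 438.0 m².
ᾱ = 0.0348, so room constant R = A/(1−ᾱ) = 15.789 m².
Lp = 90.0 + 10·log₁₀(4/15.789) = 90.0 + (-5.96) = 84.0 dB.

84.0 dB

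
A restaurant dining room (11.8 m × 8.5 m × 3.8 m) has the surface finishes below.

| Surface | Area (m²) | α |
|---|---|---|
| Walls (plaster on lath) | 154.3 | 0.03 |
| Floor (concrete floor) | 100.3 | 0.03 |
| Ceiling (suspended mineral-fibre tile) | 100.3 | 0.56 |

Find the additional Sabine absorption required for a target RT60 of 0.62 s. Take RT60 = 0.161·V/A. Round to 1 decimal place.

Equivalent absorption area: A₁ = 154.3*0.03 + 100.3*0.03 + 100.3*0.56 = 63.806 m².
V = 381.14 m³. Required absorption A₂ = 0.161 × 381.14 / 0.62 = 98.973 sabins.
ΔA = A₂ − A₁ = 98.973 − 63.806 = 35.2 sabins.

35.2 sabins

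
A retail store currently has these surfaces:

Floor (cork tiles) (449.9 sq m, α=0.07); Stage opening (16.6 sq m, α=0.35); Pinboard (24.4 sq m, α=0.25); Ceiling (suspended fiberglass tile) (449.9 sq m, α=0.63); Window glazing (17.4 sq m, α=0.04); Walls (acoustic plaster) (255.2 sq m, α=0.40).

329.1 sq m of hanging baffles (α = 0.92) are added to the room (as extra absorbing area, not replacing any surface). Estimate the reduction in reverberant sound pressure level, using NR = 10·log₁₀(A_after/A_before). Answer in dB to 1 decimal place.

Summing Sᵢαᵢ: 31.493 + 5.810 + 6.100 + 283.437 + 0.696 + 102.080 → A_before = 429.616 sabins.
Treatment contributes 329.1·0.92 = 302.772 sabins.
New total A_after = 732.388 sabins.
NR = 10·log₁₀(732.388/429.616) = 2.3 dB.

2.3 dB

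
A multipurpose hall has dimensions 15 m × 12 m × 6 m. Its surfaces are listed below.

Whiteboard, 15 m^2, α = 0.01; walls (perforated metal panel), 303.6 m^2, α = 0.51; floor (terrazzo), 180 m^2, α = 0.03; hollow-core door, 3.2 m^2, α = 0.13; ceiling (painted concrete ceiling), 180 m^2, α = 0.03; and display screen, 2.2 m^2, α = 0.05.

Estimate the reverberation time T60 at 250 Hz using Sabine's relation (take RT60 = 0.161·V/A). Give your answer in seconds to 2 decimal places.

A = Σ Sᵢαᵢ = 15×0.01 + 303.6×0.51 + 180×0.03 + 3.2×0.13 + 180×0.03 + 2.2×0.05 = 166.312 sabins.
V = 15·12·6 = 1080 m³.
Sabine: RT60 = 0.161 × 1080 / 166.312 = 1.05 s.

1.05 s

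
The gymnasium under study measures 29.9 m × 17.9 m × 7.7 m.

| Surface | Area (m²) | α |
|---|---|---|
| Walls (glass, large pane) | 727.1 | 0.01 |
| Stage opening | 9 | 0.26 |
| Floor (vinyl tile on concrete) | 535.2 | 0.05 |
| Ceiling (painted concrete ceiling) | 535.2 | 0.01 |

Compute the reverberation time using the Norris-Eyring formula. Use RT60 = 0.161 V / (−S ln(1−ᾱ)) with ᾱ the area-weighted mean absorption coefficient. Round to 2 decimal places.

15.72 s

S = Σ Sᵢ = 1806.5 m².
Absorption A = 727.1×0.01 + 9×0.26 + 535.2×0.05 + 535.2×0.01 = 41.723 sabins.
Mean coefficient ᾱ = A/S = 0.0231.
Eyring denominator: −S ln(1−ᾱ) = 42.220.
V = 29.9 × 17.9 × 7.7 = 4121.117 m³.
RT60 = 0.161 × 4121.117 / 42.220 = 15.72 s.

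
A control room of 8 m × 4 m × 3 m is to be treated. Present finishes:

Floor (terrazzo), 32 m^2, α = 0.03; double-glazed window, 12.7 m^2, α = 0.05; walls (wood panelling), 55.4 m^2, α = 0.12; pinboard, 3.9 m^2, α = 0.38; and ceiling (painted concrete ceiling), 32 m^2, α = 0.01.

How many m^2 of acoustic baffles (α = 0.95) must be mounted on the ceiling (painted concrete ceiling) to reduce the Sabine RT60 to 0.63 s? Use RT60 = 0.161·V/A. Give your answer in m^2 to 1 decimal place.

Total absorption A₁ = 32×0.03 + 12.7×0.05 + 55.4×0.12 + 3.9×0.38 + 32×0.01
  = 0.960 + 0.635 + 6.648 + 1.482 + 0.320 = 10.045 m^2 sabins.
Required A₂ = 0.161·96/0.63 = 24.533 sabins.
ΔA needed = 24.533 − 10.045 = 14.488 sabins.
Each m^2 of panel replacing the ceiling (painted concrete ceiling) adds (0.95 − 0.01) = 0.94 sabins.
Area = ΔA/Δα = 14.488/0.94 = 15.4 m^2.

15.4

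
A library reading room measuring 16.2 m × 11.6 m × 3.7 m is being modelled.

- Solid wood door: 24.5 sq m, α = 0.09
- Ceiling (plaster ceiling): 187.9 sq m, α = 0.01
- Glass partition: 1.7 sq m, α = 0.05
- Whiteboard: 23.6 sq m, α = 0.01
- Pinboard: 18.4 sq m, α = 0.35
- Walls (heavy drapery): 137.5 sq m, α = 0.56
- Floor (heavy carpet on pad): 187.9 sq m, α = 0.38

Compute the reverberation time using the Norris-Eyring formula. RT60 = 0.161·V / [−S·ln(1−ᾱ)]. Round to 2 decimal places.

S = Σ Sᵢ = 581.5 sq m.
Absorption A = 24.5×0.09 + 187.9×0.01 + 1.7×0.05 + 23.6×0.01 + 18.4×0.35 + 137.5×0.56 + 187.9×0.38 = 159.247 sabins.
ᾱ = 159.247 / 581.5 = 0.2739.
Eyring denominator: −S ln(1−ᾱ) = 186.119.
V = 16.2 × 11.6 × 3.7 = 695.304 m³.
T = 0.161·V/[−S·ln(1−ᾱ)] = 0.161·695.304/186.119 = 0.60 s.

0.60 sec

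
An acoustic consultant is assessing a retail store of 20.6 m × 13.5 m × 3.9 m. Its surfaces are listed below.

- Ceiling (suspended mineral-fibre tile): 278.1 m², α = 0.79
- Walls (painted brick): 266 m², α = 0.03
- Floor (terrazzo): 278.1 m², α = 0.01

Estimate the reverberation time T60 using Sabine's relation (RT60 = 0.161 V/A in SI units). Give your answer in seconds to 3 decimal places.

0.758 sec

Total absorption A = 278.1*0.79 + 266*0.03 + 278.1*0.01
  = 219.699 + 7.980 + 2.781 = 230.460 m² sabins.
Room volume: 1084.59 m³.
RT60 = 0.161 · V / A = 0.161 × 1084.59 / 230.460 = 0.758 s.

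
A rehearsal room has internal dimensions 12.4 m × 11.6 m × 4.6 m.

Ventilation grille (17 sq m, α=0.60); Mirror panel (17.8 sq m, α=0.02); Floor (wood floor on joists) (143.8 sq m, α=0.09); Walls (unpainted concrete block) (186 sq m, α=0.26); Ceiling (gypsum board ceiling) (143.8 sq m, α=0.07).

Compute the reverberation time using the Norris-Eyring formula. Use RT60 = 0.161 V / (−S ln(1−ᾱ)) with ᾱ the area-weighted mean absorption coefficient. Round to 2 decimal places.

Total surface area S = 17 + 17.8 + 143.8 + 186 + 143.8 = 508.4 sq m.
Σ(Sᵢαᵢ) = 17×0.60 + 17.8×0.02 + 143.8×0.09 + 186×0.26 + 143.8×0.07 = 81.924.
Mean coefficient ᾱ = A/S = 0.1611.
−S·ln(1−ᾱ) = −508.4 × ln(1 − 0.1611) = 89.307.
V = 12.4 × 11.6 × 4.6 = 661.664 m³.
RT60 = 0.161 × 661.664 / 89.307 = 1.19 s.

1.19 sec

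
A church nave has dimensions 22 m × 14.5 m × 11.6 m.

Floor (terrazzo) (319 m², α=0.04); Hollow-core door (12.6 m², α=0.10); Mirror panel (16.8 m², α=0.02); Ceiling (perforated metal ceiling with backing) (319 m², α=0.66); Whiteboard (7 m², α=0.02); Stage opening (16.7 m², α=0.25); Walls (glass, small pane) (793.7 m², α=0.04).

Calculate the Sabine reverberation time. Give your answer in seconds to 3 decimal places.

Summing Sᵢαᵢ: 12.760 + 1.260 + 0.336 + 210.540 + 0.140 + 4.175 + 31.748 → A = 260.959 sabins.
Volume V = 22 × 14.5 × 11.6 = 3700.4 m³.
RT60 = 0.161 · V / A = 0.161 × 3700.4 / 260.959 = 2.283 s.

2.283 sec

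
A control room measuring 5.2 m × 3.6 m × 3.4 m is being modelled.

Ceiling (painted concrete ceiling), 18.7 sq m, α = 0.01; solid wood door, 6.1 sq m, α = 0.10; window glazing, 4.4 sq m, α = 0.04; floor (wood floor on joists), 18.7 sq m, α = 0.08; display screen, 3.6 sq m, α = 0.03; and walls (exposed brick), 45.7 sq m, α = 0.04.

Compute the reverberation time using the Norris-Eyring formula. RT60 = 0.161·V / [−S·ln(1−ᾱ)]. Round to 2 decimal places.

2.27 seconds

Total surface area S = 18.7 + 6.1 + 4.4 + 18.7 + 3.6 + 45.7 = 97.2 sq m.
Σ(Sᵢαᵢ) = 18.7·0.01 + 6.1·0.10 + 4.4·0.04 + 18.7·0.08 + 3.6·0.03 + 45.7·0.04 = 4.405.
ᾱ = 4.405 / 97.2 = 0.0453.
−S·ln(1−ᾱ) = −97.2 × ln(1 − 0.0453) = 4.506.
V = 5.2 × 3.6 × 3.4 = 63.648 m³.
RT60 = 0.161 × 63.648 / 4.506 = 2.27 s.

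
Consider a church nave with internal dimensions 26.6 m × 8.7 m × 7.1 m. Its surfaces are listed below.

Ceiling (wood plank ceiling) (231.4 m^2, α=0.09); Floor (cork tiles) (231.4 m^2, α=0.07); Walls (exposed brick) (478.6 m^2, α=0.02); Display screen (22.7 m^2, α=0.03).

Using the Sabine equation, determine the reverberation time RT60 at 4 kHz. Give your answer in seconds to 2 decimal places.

A = Σ Sᵢαᵢ = 231.4·0.09 + 231.4·0.07 + 478.6·0.02 + 22.7·0.03 = 47.277 sabins.
V = 26.6·8.7·7.1 = 1643.082 m³.
T = 0.161 V/A = 0.161·1643.082/47.277 = 5.60 s.

5.60 sec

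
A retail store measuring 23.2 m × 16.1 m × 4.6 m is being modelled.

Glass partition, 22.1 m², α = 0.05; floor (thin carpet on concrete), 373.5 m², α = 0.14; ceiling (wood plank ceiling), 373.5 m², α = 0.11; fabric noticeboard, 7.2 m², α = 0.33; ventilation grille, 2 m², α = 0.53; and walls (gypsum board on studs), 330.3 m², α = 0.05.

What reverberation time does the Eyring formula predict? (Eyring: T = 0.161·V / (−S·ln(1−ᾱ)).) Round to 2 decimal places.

Total surface area S = 22.1 + 373.5 + 373.5 + 7.2 + 2 + 330.3 = 1108.6 m².
Σ(Sᵢαᵢ) = 22.1×0.05 + 373.5×0.14 + 373.5×0.11 + 7.2×0.33 + 2×0.53 + 330.3×0.05 = 114.431.
ᾱ = 114.431 / 1108.6 = 0.1032.
−S·ln(1−ᾱ) = −1108.6 × ln(1 − 0.1032) = 120.751.
V = 23.2 × 16.1 × 4.6 = 1718.192 m³.
T = 0.161·V/[−S·ln(1−ᾱ)] = 0.161·1718.192/120.751 = 2.29 s.

2.29 seconds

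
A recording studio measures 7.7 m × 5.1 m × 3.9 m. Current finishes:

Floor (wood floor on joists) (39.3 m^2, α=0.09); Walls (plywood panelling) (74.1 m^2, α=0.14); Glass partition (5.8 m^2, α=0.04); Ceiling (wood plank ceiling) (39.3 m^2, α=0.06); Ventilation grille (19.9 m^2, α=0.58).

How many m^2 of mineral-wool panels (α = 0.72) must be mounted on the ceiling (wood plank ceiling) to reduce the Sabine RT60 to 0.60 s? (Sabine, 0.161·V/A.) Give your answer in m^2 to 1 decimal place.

Summing Sᵢαᵢ: 3.537 + 10.374 + 0.232 + 2.358 + 11.542 → A₁ = 28.043 sabins.
V = 153.153 m³. Target absorption A₂ = 0.161 × 153.153 / 0.60 = 41.096 sabins.
Absorption to add: 41.096 − 28.043 = 13.053 sabins.
Each m^2 of panel replacing the ceiling (wood plank ceiling) adds (0.72 − 0.06) = 0.66 sabins.
Panel area = 13.053 / 0.66 = 19.8 m^2.

19.8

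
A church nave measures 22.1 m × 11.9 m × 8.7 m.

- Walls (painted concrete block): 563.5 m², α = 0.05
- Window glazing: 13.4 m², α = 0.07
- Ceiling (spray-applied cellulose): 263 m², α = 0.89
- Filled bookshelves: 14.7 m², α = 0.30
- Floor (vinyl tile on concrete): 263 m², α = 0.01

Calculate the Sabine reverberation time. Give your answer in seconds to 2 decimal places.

Summing Sᵢαᵢ: 28.175 + 0.938 + 234.070 + 4.410 + 2.630 → A = 270.223 sabins.
Room volume: 2288.013 m³.
RT60 = 0.161 · V / A = 0.161 × 2288.013 / 270.223 = 1.36 s.

1.36 sec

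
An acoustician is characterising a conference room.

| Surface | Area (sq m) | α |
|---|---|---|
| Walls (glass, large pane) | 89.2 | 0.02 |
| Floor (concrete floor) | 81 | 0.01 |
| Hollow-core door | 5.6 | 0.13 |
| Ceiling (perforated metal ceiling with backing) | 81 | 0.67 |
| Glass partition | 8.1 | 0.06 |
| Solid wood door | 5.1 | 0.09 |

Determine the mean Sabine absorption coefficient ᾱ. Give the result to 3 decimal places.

S = Σ Sᵢ = 89.2 + 81 + 5.6 + 81 + 8.1 + 5.1 = 270.0 sq m.
Weighted sum Σ Sα = 58.537.
ᾱ = 58.537 / 270.0 = 0.217.

0.217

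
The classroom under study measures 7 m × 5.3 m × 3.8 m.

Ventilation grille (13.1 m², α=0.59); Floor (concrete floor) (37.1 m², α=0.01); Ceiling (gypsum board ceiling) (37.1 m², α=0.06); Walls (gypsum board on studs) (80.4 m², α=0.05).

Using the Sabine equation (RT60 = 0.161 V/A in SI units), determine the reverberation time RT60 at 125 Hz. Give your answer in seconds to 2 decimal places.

Summing Sᵢαᵢ: 7.729 + 0.371 + 2.226 + 4.020 → A = 14.346 sabins.
Room volume: 140.98 m³.
RT60 = 0.161 · V / A = 0.161 × 140.98 / 14.346 = 1.58 s.

1.58 s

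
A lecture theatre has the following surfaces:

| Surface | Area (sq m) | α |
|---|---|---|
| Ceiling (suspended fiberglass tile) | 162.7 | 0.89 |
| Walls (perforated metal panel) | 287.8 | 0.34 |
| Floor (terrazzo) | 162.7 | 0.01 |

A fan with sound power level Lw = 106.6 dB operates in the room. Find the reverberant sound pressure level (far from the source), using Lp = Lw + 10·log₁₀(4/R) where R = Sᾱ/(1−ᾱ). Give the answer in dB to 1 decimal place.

86.5 dB

A = 244.282 sabins; S = 613.2 sq m.
ᾱ = 244.282/613.2 = 0.3984; R = Sᾱ/(1−ᾱ) = 244.282/(1−0.3984) = 406.054 sq m.
Lp = 106.6 + 10·log₁₀(4/406.054) = 106.6 + (-20.07) = 86.5 dB.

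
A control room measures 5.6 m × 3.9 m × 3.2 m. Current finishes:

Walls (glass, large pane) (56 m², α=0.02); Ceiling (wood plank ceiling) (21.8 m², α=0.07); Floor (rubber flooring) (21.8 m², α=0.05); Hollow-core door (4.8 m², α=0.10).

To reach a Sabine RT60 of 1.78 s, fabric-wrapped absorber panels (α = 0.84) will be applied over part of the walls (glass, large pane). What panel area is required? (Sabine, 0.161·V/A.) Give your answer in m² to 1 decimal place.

Summing Sᵢαᵢ: 1.120 + 1.526 + 1.090 + 0.480 → A₁ = 4.216 sabins.
Required A₂ = 0.161·69.888/1.78 = 6.321 sabins.
ΔA needed = 6.321 − 4.216 = 2.105 sabins.
Net gain per m²: Δα = 0.84 − 0.02 = 0.82.
Panel area = 2.105 / 0.82 = 2.6 m².

2.6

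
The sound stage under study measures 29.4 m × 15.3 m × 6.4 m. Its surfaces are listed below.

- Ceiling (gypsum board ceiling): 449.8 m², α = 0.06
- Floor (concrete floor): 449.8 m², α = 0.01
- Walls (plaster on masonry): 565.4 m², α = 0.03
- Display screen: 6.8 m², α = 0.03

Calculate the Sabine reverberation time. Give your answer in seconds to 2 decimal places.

Summing Sᵢαᵢ: 26.988 + 4.498 + 16.962 + 0.204 → A = 48.652 sabins.
Room volume: 2878.848 m³.
T = 0.161 V/A = 0.161·2878.848/48.652 = 9.53 s.

9.53 s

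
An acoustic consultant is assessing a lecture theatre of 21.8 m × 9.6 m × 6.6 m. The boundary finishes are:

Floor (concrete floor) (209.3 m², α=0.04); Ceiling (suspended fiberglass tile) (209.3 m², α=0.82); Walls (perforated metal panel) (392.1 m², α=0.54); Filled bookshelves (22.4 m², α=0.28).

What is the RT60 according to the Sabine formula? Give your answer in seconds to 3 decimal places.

0.559 s

A = Σ Sᵢαᵢ = 209.3*0.04 + 209.3*0.82 + 392.1*0.54 + 22.4*0.28 = 398.004 sabins.
V = 21.8·9.6·6.6 = 1381.248 m³.
RT60 = 0.161 · V / A = 0.161 × 1381.248 / 398.004 = 0.559 s.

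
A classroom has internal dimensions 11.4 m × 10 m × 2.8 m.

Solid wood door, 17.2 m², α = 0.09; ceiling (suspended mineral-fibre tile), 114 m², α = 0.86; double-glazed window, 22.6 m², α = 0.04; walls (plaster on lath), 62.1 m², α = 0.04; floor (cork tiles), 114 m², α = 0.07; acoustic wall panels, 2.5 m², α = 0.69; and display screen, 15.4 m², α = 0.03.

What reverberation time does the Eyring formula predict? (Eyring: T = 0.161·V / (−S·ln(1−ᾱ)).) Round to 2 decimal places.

Total surface area S = 17.2 + 114 + 22.6 + 62.1 + 114 + 2.5 + 15.4 = 347.8 m².
Absorption A = 17.2×0.09 + 114×0.86 + 22.6×0.04 + 62.1×0.04 + 114×0.07 + 2.5×0.69 + 15.4×0.03 = 113.143 sabins.
Mean coefficient ᾱ = A/S = 0.3253.
−S·ln(1−ᾱ) = −347.8 × ln(1 − 0.3253) = 136.855.
V = 11.4 × 10 × 2.8 = 319.2 m³.
T = 0.161·V/[−S·ln(1−ᾱ)] = 0.161·319.2/136.855 = 0.38 s.

0.38 sec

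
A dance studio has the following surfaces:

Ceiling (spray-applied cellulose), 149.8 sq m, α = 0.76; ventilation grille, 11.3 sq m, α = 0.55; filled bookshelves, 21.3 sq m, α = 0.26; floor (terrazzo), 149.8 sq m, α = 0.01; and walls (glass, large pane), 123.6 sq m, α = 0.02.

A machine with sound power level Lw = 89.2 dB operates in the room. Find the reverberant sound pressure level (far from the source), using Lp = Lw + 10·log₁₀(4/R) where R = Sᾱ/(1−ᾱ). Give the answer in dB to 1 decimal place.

72.6 dB

A = 129.571 sabins; S = 455.8 sq m.
ᾱ = 0.2843, so room constant R = A/(1−ᾱ) = 181.041 sq m.
Lp = 89.2 + 10·log₁₀(4/181.041) = 89.2 + (-16.56) = 72.6 dB.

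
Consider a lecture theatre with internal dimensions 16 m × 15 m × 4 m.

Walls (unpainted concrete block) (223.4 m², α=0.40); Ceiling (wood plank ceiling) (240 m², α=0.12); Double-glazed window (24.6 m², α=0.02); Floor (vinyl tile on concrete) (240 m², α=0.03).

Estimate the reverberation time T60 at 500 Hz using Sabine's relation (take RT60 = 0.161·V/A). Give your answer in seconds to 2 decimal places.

A = Σ Sᵢαᵢ = 223.4·0.40 + 240·0.12 + 24.6·0.02 + 240·0.03 = 125.852 sabins.
Volume V = 16 × 15 × 4 = 960 m³.
Sabine: RT60 = 0.161 × 960 / 125.852 = 1.23 s.

1.23 sec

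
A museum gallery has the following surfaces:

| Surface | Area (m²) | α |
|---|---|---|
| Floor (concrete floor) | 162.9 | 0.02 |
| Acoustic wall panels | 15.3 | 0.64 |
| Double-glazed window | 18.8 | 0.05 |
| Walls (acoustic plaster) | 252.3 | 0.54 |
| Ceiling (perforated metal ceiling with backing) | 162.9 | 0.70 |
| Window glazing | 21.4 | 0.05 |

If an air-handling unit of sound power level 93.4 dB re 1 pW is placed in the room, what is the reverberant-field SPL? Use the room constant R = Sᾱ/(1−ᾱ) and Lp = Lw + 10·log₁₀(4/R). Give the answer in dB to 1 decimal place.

72.8 dB

Σ(Sᵢαᵢ) = 162.9·0.02 + 15.3·0.64 + 18.8·0.05 + 252.3·0.54 + 162.9·0.70 + 21.4·0.05 = 265.332; total area S = 633.6 m².
ᾱ = 0.4188, so room constant R = A/(1−ᾱ) = 456.524 m².
Lp = 93.4 + 10·log₁₀(4/456.524) = 93.4 + (-20.57) = 72.8 dB.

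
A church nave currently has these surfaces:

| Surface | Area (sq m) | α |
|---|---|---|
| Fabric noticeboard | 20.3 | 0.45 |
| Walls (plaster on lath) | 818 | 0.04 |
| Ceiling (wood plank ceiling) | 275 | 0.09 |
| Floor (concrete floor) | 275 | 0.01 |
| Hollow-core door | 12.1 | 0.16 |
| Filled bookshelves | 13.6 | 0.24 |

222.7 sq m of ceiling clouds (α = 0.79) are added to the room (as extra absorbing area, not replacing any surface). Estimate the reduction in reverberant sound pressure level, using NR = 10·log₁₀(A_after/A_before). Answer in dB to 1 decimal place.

Total absorption A_before = 20.3*0.45 + 818*0.04 + 275*0.09 + 275*0.01 + 12.1*0.16 + 13.6*0.24
  = 9.135 + 32.720 + 24.750 + 2.750 + 1.936 + 3.264 = 74.555 sq m sabins.
Treatment contributes 222.7·0.79 = 175.933 sabins.
A_after = 74.555 + 175.933 = 250.488 sabins.
Reduction = 10 log₁₀(A_after/A_before) = 10 log₁₀(3.3598) = 5.3 dB.

5.3 dB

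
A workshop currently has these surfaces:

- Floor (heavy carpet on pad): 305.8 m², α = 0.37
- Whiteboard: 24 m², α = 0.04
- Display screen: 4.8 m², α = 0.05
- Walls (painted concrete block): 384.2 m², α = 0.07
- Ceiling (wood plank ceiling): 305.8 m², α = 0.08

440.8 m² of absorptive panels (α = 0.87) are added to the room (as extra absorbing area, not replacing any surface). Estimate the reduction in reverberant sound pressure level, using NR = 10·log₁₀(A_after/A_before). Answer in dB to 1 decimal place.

Equivalent absorption area: A_before = 305.8·0.37 + 24·0.04 + 4.8·0.05 + 384.2·0.07 + 305.8·0.08 = 165.704 m².
Added absorption = 440.8 × 0.87 = 383.496 sabins.
A_after = 165.704 + 383.496 = 549.200 sabins.
NR = 10·log₁₀(549.200/165.704) = 5.2 dB.

5.2 dB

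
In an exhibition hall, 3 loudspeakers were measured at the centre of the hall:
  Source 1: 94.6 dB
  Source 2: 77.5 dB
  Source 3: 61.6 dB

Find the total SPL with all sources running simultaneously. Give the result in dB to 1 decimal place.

94.7 dB

Converting to relative power and adding: 10^(94.6/10) + 10^(77.5/10) + 10^(61.6/10) = 2.942e+09.
L_total = 10·log₁₀(2.942e+09) = 94.7 dB.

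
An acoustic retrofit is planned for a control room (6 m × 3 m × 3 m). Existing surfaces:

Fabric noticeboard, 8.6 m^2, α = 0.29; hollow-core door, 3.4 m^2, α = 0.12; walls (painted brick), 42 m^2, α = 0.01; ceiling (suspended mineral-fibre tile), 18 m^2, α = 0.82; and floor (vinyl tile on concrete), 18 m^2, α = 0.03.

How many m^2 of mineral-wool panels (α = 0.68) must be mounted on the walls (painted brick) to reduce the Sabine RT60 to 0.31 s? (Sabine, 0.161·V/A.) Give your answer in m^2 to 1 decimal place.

A₁ = Σ Sᵢαᵢ = 8.6×0.29 + 3.4×0.12 + 42×0.01 + 18×0.82 + 18×0.03 = 18.622 sabins.
Required A₂ = 0.161·54/0.31 = 28.045 sabins.
Absorption to add: 28.045 − 18.622 = 9.423 sabins.
Each m^2 of panel replacing the walls (painted brick) adds (0.68 − 0.01) = 0.67 sabins.
Panel area = 9.423 / 0.67 = 14.1 m^2.

14.1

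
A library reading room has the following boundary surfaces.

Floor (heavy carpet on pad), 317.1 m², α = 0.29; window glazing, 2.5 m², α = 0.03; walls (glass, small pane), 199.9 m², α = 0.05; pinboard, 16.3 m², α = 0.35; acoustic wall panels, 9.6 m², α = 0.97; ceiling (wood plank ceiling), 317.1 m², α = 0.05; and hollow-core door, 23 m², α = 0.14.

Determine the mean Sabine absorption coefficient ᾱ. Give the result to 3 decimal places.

0.154

Total surface area S = 885.5 m².
Weighted sum Σ Sα = 136.121.
ᾱ = A/S = 0.154.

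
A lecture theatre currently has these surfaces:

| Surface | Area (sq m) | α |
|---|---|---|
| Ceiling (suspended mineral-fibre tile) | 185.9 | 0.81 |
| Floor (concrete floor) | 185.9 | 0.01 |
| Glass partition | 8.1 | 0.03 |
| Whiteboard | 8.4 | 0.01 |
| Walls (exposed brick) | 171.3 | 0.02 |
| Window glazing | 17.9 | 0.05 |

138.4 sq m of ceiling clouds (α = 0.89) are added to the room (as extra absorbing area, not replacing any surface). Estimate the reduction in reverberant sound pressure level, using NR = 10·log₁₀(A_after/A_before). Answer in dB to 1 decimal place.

A_before = Σ Sᵢαᵢ = 185.9×0.81 + 185.9×0.01 + 8.1×0.03 + 8.4×0.01 + 171.3×0.02 + 17.9×0.05 = 157.086 sabins.
Treatment contributes 138.4·0.89 = 123.176 sabins.
New total A_after = 280.262 sabins.
Reduction = 10 log₁₀(A_after/A_before) = 10 log₁₀(1.7841) = 2.5 dB.

2.5 dB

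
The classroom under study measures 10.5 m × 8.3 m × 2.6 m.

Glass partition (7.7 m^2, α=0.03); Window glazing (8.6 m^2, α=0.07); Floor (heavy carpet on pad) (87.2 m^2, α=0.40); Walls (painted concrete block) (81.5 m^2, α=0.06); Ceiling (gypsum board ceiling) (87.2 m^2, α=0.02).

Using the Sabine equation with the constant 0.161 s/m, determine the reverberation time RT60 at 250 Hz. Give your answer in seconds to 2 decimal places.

0.86 s

Total absorption A = 7.7*0.03 + 8.6*0.07 + 87.2*0.40 + 81.5*0.06 + 87.2*0.02
  = 0.231 + 0.602 + 34.880 + 4.890 + 1.744 = 42.347 m^2 sabins.
Volume V = 10.5 × 8.3 × 2.6 = 226.59 m³.
T = 0.161 V/A = 0.161·226.59/42.347 = 0.86 s.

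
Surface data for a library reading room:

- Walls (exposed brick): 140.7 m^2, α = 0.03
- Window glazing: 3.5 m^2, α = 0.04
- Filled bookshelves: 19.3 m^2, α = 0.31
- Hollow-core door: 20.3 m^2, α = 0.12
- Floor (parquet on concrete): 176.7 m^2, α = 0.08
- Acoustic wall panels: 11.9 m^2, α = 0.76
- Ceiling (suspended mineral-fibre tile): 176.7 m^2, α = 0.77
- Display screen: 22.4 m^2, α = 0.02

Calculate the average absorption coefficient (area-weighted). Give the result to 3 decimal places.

Total surface area S = 571.5 m^2.
Σ(Sᵢαᵢ) = 140.7×0.03 + 3.5×0.04 + 19.3×0.31 + 20.3×0.12 + 176.7×0.08 + 11.9×0.76 + 176.7×0.77 + 22.4×0.02 = 172.467.
ᾱ = 172.467 / 571.5 = 0.302.

0.302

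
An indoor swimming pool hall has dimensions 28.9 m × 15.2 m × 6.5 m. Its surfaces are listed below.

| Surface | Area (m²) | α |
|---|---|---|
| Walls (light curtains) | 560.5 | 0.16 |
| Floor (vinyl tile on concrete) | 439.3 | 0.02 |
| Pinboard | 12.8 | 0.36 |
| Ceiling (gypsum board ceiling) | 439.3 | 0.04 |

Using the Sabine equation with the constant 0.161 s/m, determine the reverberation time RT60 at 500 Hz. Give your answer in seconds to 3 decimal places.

Summing Sᵢαᵢ: 89.680 + 8.786 + 4.608 + 17.572 → A = 120.646 sabins.
Room volume: 2855.32 m³.
Sabine: RT60 = 0.161 × 2855.32 / 120.646 = 3.810 s.

3.810 seconds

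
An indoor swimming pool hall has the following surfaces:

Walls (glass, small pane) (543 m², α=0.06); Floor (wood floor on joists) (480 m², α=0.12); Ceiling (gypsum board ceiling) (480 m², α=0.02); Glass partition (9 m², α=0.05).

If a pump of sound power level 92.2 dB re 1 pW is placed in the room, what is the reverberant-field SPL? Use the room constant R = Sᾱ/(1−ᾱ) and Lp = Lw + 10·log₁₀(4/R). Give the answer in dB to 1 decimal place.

77.9 dB

A = 100.230 sabins; S = 1512.0 m².
ᾱ = 0.0663, so room constant R = A/(1−ᾱ) = 107.347 m².
Lp = Lw + 10 log₁₀(4/R) = 92.2 -14.29 = 77.9 dB.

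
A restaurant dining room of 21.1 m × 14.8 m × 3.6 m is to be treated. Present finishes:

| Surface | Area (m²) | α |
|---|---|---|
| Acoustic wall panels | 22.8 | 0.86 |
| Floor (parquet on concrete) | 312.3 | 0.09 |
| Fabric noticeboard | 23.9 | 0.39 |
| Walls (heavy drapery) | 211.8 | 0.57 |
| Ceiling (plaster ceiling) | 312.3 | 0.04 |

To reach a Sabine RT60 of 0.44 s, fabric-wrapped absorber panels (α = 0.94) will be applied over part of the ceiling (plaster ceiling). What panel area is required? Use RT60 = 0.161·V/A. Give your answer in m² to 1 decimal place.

245.7

Summing Sᵢαᵢ: 19.608 + 28.107 + 9.321 + 120.726 + 12.492 → A₁ = 190.254 sabins.
Required A₂ = 0.161·1124.208/0.44 = 411.358 sabins.
Absorption to add: 411.358 − 190.254 = 221.104 sabins.
Net gain per m²: Δα = 0.94 − 0.04 = 0.90.
Panel area = 221.104 / 0.90 = 245.7 m².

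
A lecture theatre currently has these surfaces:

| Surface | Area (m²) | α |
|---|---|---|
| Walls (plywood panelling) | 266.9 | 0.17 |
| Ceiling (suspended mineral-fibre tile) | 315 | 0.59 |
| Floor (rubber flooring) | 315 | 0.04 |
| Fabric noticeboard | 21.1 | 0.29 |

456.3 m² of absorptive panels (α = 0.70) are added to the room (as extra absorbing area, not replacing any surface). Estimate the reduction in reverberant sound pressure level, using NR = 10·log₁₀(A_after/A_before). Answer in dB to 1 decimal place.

Equivalent absorption area: A_before = 266.9×0.17 + 315×0.59 + 315×0.04 + 21.1×0.29 = 249.942 m².
Added absorption = 456.3 × 0.70 = 319.410 sabins.
A_after = 249.942 + 319.410 = 569.352 sabins.
NR = 10·log₁₀(569.352/249.942) = 3.6 dB.

3.6 dB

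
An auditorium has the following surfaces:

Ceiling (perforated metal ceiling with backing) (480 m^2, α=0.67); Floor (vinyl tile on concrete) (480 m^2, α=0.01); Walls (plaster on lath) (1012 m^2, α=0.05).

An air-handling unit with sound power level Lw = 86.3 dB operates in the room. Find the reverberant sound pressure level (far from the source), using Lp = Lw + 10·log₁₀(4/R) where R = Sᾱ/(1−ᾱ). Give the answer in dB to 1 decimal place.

65.6 dB

A = 377.000 sabins; S = 1972.0 m^2.
ᾱ = 0.1912, so room constant R = A/(1−ᾱ) = 466.123 m^2.
Lp = 86.3 + 10·log₁₀(4/466.123) = 86.3 + (-20.66) = 65.6 dB.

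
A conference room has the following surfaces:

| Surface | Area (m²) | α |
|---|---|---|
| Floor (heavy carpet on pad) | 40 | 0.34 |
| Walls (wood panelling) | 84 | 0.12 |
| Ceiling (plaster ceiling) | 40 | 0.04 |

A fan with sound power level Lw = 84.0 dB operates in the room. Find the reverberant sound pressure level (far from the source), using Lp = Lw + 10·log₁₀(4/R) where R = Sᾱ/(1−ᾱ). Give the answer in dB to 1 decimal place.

75.3 dB

Σ(Sᵢαᵢ) = 40×0.34 + 84×0.12 + 40×0.04 = 25.280; total area S = 164.0 m².
ᾱ = 25.280/164.0 = 0.1541; R = Sᾱ/(1−ᾱ) = 25.280/(1−0.1541) = 29.885 m².
Lp = Lw + 10 log₁₀(4/R) = 84.0 -8.73 = 75.3 dB.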